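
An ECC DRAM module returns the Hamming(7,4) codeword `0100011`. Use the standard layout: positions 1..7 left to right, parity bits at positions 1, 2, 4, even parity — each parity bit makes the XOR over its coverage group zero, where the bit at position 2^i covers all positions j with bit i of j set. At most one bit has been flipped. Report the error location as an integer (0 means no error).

s1: b1⊕b3⊕b5⊕b7 = 0⊕0⊕0⊕1 = 1
s2: b2⊕b3⊕b6⊕b7 = 1⊕0⊕1⊕1 = 1
s4: b4⊕b5⊕b6⊕b7 = 0⊕0⊕1⊕1 = 0
Syndrome (s4...s1) = 011 → position 3.

3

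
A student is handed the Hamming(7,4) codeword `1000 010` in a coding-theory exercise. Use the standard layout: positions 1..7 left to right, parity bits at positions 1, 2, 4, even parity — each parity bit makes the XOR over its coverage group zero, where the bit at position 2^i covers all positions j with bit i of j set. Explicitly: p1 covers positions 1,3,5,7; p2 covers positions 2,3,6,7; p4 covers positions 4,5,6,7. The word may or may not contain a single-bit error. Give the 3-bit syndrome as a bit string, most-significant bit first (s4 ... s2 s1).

s1: b1⊕b3⊕b5⊕b7 = 1⊕0⊕0⊕0 = 1
s2: b2⊕b3⊕b6⊕b7 = 0⊕0⊕1⊕0 = 1
s4: b4⊕b5⊕b6⊕b7 = 0⊕0⊕1⊕0 = 1
Syndrome (s4...s1) = 111 → position 7.

111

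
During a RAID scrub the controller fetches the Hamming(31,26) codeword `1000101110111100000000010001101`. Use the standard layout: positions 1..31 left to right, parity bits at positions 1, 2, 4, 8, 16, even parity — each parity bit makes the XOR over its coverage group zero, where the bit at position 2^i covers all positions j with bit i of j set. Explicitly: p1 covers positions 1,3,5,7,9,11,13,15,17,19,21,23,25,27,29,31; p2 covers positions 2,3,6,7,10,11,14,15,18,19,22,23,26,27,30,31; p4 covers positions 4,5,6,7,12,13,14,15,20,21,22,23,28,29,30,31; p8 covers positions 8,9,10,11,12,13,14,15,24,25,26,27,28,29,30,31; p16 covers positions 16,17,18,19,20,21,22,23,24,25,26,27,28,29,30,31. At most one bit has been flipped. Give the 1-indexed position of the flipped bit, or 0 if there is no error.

0

s1: b1⊕b3⊕b5⊕b7⊕b9⊕b11⊕b13⊕b15⊕b17⊕b19⊕b21⊕b23⊕b25⊕b27⊕b29⊕b31 = 1⊕0⊕1⊕1⊕1⊕1⊕1⊕0⊕0⊕0⊕0⊕0⊕0⊕0⊕1⊕1 = 0
s2: b2⊕b3⊕b6⊕b7⊕b10⊕b11⊕b14⊕b15⊕b18⊕b19⊕b22⊕b23⊕b26⊕b27⊕b30⊕b31 = 0⊕0⊕0⊕1⊕0⊕1⊕1⊕0⊕0⊕0⊕0⊕0⊕0⊕0⊕0⊕1 = 0
s4: b4⊕b5⊕b6⊕b7⊕b12⊕b13⊕b14⊕b15⊕b20⊕b21⊕b22⊕b23⊕b28⊕b29⊕b30⊕b31 = 0⊕1⊕0⊕1⊕1⊕1⊕1⊕0⊕0⊕0⊕0⊕0⊕1⊕1⊕0⊕1 = 0
s8: b8⊕b9⊕b10⊕b11⊕b12⊕b13⊕b14⊕b15⊕b24⊕b25⊕b26⊕b27⊕b28⊕b29⊕b30⊕b31 = 1⊕1⊕0⊕1⊕1⊕1⊕1⊕0⊕1⊕0⊕0⊕0⊕1⊕1⊕0⊕1 = 0
s16: b16⊕b17⊕b18⊕b19⊕b20⊕b21⊕b22⊕b23⊕b24⊕b25⊕b26⊕b27⊕b28⊕b29⊕b30⊕b31 = 0⊕0⊕0⊕0⊕0⊕0⊕0⊕0⊕1⊕0⊕0⊕0⊕1⊕1⊕0⊕1 = 0
Syndrome (s16...s1) = 00000 → position 0 (no error).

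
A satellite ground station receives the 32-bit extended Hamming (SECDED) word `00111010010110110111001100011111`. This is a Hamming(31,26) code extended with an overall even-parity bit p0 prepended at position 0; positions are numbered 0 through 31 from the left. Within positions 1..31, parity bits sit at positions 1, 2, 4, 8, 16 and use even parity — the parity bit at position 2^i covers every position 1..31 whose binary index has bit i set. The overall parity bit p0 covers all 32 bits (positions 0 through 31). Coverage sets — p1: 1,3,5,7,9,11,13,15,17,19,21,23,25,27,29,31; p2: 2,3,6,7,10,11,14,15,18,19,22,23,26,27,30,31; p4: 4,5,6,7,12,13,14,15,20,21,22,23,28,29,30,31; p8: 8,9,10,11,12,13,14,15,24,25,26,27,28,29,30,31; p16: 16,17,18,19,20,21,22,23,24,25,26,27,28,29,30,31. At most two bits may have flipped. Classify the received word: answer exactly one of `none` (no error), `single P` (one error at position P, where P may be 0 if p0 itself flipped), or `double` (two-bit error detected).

s1: b1⊕b3⊕b5⊕b7⊕b9⊕b11⊕b13⊕b15⊕b17⊕b19⊕b21⊕b23⊕b25⊕b27⊕b29⊕b31 = 0⊕1⊕0⊕0⊕1⊕1⊕0⊕1⊕1⊕1⊕0⊕1⊕0⊕1⊕1⊕1 = 0
s2: b2⊕b3⊕b6⊕b7⊕b10⊕b11⊕b14⊕b15⊕b18⊕b19⊕b22⊕b23⊕b26⊕b27⊕b30⊕b31 = 1⊕1⊕1⊕0⊕0⊕1⊕1⊕1⊕1⊕1⊕1⊕1⊕0⊕1⊕1⊕1 = 1
s4: b4⊕b5⊕b6⊕b7⊕b12⊕b13⊕b14⊕b15⊕b20⊕b21⊕b22⊕b23⊕b28⊕b29⊕b30⊕b31 = 1⊕0⊕1⊕0⊕1⊕0⊕1⊕1⊕0⊕0⊕1⊕1⊕1⊕1⊕1⊕1 = 1
s8: b8⊕b9⊕b10⊕b11⊕b12⊕b13⊕b14⊕b15⊕b24⊕b25⊕b26⊕b27⊕b28⊕b29⊕b30⊕b31 = 0⊕1⊕0⊕1⊕1⊕0⊕1⊕1⊕0⊕0⊕0⊕1⊕1⊕1⊕1⊕1 = 0
s16: b16⊕b17⊕b18⊕b19⊕b20⊕b21⊕b22⊕b23⊕b24⊕b25⊕b26⊕b27⊕b28⊕b29⊕b30⊕b31 = 0⊕1⊕1⊕1⊕0⊕0⊕1⊕1⊕0⊕0⊕0⊕1⊕1⊕1⊕1⊕1 = 0
Syndrome (s16...s1) = 00110 → position 6.
Overall parity (XOR of all 32 bits, including p0): 0⊕0⊕1⊕1⊕1⊕0⊕1⊕0⊕0⊕1⊕0⊕1⊕1⊕0⊕1⊕1⊕0⊕1⊕1⊕1⊕0⊕0⊕1⊕1⊕0⊕0⊕0⊕1⊕1⊕1⊕1⊕1 = 1
Overall=1, syndrome position=6 → single-bit error at position 6.

single 6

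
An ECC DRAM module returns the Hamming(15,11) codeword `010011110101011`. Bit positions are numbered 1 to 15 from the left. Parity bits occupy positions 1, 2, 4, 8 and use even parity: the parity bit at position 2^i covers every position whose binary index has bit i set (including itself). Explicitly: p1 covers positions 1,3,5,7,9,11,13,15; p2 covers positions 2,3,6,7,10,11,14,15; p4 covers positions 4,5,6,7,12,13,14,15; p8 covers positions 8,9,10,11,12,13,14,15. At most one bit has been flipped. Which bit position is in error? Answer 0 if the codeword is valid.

9

s1: b1⊕b3⊕b5⊕b7⊕b9⊕b11⊕b13⊕b15 = 0⊕0⊕1⊕1⊕0⊕0⊕0⊕1 = 1
s2: b2⊕b3⊕b6⊕b7⊕b10⊕b11⊕b14⊕b15 = 1⊕0⊕1⊕1⊕1⊕0⊕1⊕1 = 0
s4: b4⊕b5⊕b6⊕b7⊕b12⊕b13⊕b14⊕b15 = 0⊕1⊕1⊕1⊕1⊕0⊕1⊕1 = 0
s8: b8⊕b9⊕b10⊕b11⊕b12⊕b13⊕b14⊕b15 = 1⊕0⊕1⊕0⊕1⊕0⊕1⊕1 = 1
Syndrome (s8...s1) = 1001 → position 9.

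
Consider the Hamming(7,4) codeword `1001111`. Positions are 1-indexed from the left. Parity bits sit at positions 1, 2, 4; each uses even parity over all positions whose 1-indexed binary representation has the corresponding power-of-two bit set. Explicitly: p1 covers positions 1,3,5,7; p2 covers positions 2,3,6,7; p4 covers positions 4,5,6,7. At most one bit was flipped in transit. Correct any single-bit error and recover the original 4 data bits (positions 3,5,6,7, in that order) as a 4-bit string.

s1: b1⊕b3⊕b5⊕b7 = 1⊕0⊕1⊕1 = 1
s2: b2⊕b3⊕b6⊕b7 = 0⊕0⊕1⊕1 = 0
s4: b4⊕b5⊕b6⊕b7 = 1⊕1⊕1⊕1 = 0
Syndrome (s4...s1) = 001 → position 1.
Flip bit 1: corrected codeword = 0001111
Data bits at positions 3,5,6,7: 0111

0111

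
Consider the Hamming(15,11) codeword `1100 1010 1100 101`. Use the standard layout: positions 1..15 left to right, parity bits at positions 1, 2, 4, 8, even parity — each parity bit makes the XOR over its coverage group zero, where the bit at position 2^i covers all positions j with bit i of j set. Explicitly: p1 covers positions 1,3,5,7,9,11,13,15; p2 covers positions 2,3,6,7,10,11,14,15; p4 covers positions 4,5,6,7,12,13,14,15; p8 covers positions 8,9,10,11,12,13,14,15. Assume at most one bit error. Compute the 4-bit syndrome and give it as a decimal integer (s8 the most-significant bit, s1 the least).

0

s1: b1⊕b3⊕b5⊕b7⊕b9⊕b11⊕b13⊕b15 = 1⊕0⊕1⊕1⊕1⊕0⊕1⊕1 = 0
s2: b2⊕b3⊕b6⊕b7⊕b10⊕b11⊕b14⊕b15 = 1⊕0⊕0⊕1⊕1⊕0⊕0⊕1 = 0
s4: b4⊕b5⊕b6⊕b7⊕b12⊕b13⊕b14⊕b15 = 0⊕1⊕0⊕1⊕0⊕1⊕0⊕1 = 0
s8: b8⊕b9⊕b10⊕b11⊕b12⊕b13⊕b14⊕b15 = 0⊕1⊕1⊕0⊕0⊕1⊕0⊕1 = 0
Syndrome (s8...s1) = 0000 → position 0 (no error).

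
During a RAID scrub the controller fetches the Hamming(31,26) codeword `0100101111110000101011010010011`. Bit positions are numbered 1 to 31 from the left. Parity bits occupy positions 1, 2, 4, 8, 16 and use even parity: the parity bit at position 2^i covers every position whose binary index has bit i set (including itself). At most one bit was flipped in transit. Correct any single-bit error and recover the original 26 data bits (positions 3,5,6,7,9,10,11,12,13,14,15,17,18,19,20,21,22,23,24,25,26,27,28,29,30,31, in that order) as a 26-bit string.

01011111001101011010010011

s1: b1⊕b3⊕b5⊕b7⊕b9⊕b11⊕b13⊕b15⊕b17⊕b19⊕b21⊕b23⊕b25⊕b27⊕b29⊕b31 = 0⊕0⊕1⊕1⊕1⊕1⊕0⊕0⊕1⊕1⊕1⊕0⊕0⊕1⊕0⊕1 = 1
s2: b2⊕b3⊕b6⊕b7⊕b10⊕b11⊕b14⊕b15⊕b18⊕b19⊕b22⊕b23⊕b26⊕b27⊕b30⊕b31 = 1⊕0⊕0⊕1⊕1⊕1⊕0⊕0⊕0⊕1⊕1⊕0⊕0⊕1⊕1⊕1 = 1
s4: b4⊕b5⊕b6⊕b7⊕b12⊕b13⊕b14⊕b15⊕b20⊕b21⊕b22⊕b23⊕b28⊕b29⊕b30⊕b31 = 0⊕1⊕0⊕1⊕1⊕0⊕0⊕0⊕0⊕1⊕1⊕0⊕0⊕0⊕1⊕1 = 1
s8: b8⊕b9⊕b10⊕b11⊕b12⊕b13⊕b14⊕b15⊕b24⊕b25⊕b26⊕b27⊕b28⊕b29⊕b30⊕b31 = 1⊕1⊕1⊕1⊕1⊕0⊕0⊕0⊕1⊕0⊕0⊕1⊕0⊕0⊕1⊕1 = 1
s16: b16⊕b17⊕b18⊕b19⊕b20⊕b21⊕b22⊕b23⊕b24⊕b25⊕b26⊕b27⊕b28⊕b29⊕b30⊕b31 = 0⊕1⊕0⊕1⊕0⊕1⊕1⊕0⊕1⊕0⊕0⊕1⊕0⊕0⊕1⊕1 = 0
Syndrome (s16...s1) = 01111 → position 15.
Flip bit 15: corrected codeword = 0100101111110010101011010010011
Data bits at positions 3,5,6,7,9,10,11,12,13,14,15,17,18,19,20,21,22,23,24,25,26,27,28,29,30,31: 01011111001101011010010011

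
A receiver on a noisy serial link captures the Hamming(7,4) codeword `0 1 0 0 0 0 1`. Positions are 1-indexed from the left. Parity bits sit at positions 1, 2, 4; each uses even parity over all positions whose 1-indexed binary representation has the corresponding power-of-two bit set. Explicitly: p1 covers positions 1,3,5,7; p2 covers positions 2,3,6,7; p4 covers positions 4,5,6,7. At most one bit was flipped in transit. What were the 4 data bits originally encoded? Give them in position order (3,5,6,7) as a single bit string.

s1: b1⊕b3⊕b5⊕b7 = 0⊕0⊕0⊕1 = 1
s2: b2⊕b3⊕b6⊕b7 = 1⊕0⊕0⊕1 = 0
s4: b4⊕b5⊕b6⊕b7 = 0⊕0⊕0⊕1 = 1
Syndrome (s4...s1) = 101 → position 5.
Flip bit 5: corrected codeword = 0100101
Data bits at positions 3,5,6,7: 0101

0101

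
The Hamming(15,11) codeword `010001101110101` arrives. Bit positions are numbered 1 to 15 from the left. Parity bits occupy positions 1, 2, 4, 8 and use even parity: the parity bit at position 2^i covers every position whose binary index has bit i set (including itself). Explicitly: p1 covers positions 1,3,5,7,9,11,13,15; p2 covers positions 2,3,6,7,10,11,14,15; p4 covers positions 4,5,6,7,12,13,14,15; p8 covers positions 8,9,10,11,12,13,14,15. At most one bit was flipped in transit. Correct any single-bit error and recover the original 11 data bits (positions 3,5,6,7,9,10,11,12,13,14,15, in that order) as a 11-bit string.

s1: b1⊕b3⊕b5⊕b7⊕b9⊕b11⊕b13⊕b15 = 0⊕0⊕0⊕1⊕1⊕1⊕1⊕1 = 1
s2: b2⊕b3⊕b6⊕b7⊕b10⊕b11⊕b14⊕b15 = 1⊕0⊕1⊕1⊕1⊕1⊕0⊕1 = 0
s4: b4⊕b5⊕b6⊕b7⊕b12⊕b13⊕b14⊕b15 = 0⊕0⊕1⊕1⊕0⊕1⊕0⊕1 = 0
s8: b8⊕b9⊕b10⊕b11⊕b12⊕b13⊕b14⊕b15 = 0⊕1⊕1⊕1⊕0⊕1⊕0⊕1 = 1
Syndrome (s8...s1) = 1001 → position 9.
Flip bit 9: corrected codeword = 010001100110101
Data bits at positions 3,5,6,7,9,10,11,12,13,14,15: 00110110101

00110110101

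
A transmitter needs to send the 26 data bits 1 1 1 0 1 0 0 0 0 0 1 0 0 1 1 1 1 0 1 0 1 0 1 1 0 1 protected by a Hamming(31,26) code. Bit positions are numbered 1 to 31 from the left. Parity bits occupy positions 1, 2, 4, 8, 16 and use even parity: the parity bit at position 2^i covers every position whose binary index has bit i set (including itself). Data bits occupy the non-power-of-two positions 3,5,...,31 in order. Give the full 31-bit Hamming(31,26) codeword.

Place data bits at non-power-of-two positions: b3=1, b5=1, b6=1, b7=0, b9=1, b10=0, b11=0, b12=0, b13=0, b14=0, b15=1, b17=0, b18=0, b19=1, b20=1, b21=1, b22=1, b23=0, b24=1, b25=0, b26=1, b27=0, b28=1, b29=1, b30=0, b31=1.
p1 = XOR of data positions {3,5,7,9,11,13,15,17,19,21,23,25,27,29,31} = 1⊕1⊕0⊕1⊕0⊕0⊕1⊕0⊕1⊕1⊕0⊕0⊕0⊕1⊕1 = 0
p2 = XOR of data positions {3,6,7,10,11,14,15,18,19,22,23,26,27,30,31} = 1⊕1⊕0⊕0⊕0⊕0⊕1⊕0⊕1⊕1⊕0⊕1⊕0⊕0⊕1 = 1
p4 = XOR of data positions {5,6,7,12,13,14,15,20,21,22,23,28,29,30,31} = 1⊕1⊕0⊕0⊕0⊕0⊕1⊕1⊕1⊕1⊕0⊕1⊕1⊕0⊕1 = 1
p8 = XOR of data positions {9,10,11,12,13,14,15,24,25,26,27,28,29,30,31} = 1⊕0⊕0⊕0⊕0⊕0⊕1⊕1⊕0⊕1⊕0⊕1⊕1⊕0⊕1 = 1
p16 = XOR of data positions {17,18,19,20,21,22,23,24,25,26,27,28,29,30,31} = 0⊕0⊕1⊕1⊕1⊕1⊕0⊕1⊕0⊕1⊕0⊕1⊕1⊕0⊕1 = 1
Codeword b1..b31 = 0111110110000011001111010101101

0111110110000011001111010101101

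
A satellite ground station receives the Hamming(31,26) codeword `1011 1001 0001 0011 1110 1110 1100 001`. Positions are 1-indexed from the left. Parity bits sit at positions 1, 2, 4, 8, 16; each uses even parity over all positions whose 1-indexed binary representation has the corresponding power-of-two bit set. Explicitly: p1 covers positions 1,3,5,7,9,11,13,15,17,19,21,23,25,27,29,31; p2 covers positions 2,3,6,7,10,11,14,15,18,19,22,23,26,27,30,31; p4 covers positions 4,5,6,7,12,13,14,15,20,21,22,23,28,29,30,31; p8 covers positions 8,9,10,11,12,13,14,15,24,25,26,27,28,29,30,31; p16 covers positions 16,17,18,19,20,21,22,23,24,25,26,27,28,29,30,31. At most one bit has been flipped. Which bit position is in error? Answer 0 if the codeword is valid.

0

s1: b1⊕b3⊕b5⊕b7⊕b9⊕b11⊕b13⊕b15⊕b17⊕b19⊕b21⊕b23⊕b25⊕b27⊕b29⊕b31 = 1⊕1⊕1⊕0⊕0⊕0⊕0⊕1⊕1⊕1⊕1⊕1⊕1⊕0⊕0⊕1 = 0
s2: b2⊕b3⊕b6⊕b7⊕b10⊕b11⊕b14⊕b15⊕b18⊕b19⊕b22⊕b23⊕b26⊕b27⊕b30⊕b31 = 0⊕1⊕0⊕0⊕0⊕0⊕0⊕1⊕1⊕1⊕1⊕1⊕1⊕0⊕0⊕1 = 0
s4: b4⊕b5⊕b6⊕b7⊕b12⊕b13⊕b14⊕b15⊕b20⊕b21⊕b22⊕b23⊕b28⊕b29⊕b30⊕b31 = 1⊕1⊕0⊕0⊕1⊕0⊕0⊕1⊕0⊕1⊕1⊕1⊕0⊕0⊕0⊕1 = 0
s8: b8⊕b9⊕b10⊕b11⊕b12⊕b13⊕b14⊕b15⊕b24⊕b25⊕b26⊕b27⊕b28⊕b29⊕b30⊕b31 = 1⊕0⊕0⊕0⊕1⊕0⊕0⊕1⊕0⊕1⊕1⊕0⊕0⊕0⊕0⊕1 = 0
s16: b16⊕b17⊕b18⊕b19⊕b20⊕b21⊕b22⊕b23⊕b24⊕b25⊕b26⊕b27⊕b28⊕b29⊕b30⊕b31 = 1⊕1⊕1⊕1⊕0⊕1⊕1⊕1⊕0⊕1⊕1⊕0⊕0⊕0⊕0⊕1 = 0
Syndrome (s16...s1) = 00000 → position 0 (no error).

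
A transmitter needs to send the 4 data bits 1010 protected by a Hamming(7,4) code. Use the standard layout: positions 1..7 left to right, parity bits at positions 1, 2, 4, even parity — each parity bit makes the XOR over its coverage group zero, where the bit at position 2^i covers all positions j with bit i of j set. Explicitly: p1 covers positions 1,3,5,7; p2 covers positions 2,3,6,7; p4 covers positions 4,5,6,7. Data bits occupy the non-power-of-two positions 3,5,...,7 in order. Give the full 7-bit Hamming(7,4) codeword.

1011010

Place data bits at non-power-of-two positions: b3=1, b5=0, b6=1, b7=0.
p1 = XOR of data positions {3,5,7} = 1⊕0⊕0 = 1
p2 = XOR of data positions {3,6,7} = 1⊕1⊕0 = 0
p4 = XOR of data positions {5,6,7} = 0⊕1⊕0 = 1
Codeword b1..b7 = 1011010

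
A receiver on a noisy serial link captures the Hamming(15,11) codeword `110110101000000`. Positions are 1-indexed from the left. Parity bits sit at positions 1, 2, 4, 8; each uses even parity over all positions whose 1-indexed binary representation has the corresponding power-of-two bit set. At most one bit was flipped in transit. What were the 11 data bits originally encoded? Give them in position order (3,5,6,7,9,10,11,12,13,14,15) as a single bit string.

01011001000

s1: b1⊕b3⊕b5⊕b7⊕b9⊕b11⊕b13⊕b15 = 1⊕0⊕1⊕1⊕1⊕0⊕0⊕0 = 0
s2: b2⊕b3⊕b6⊕b7⊕b10⊕b11⊕b14⊕b15 = 1⊕0⊕0⊕1⊕0⊕0⊕0⊕0 = 0
s4: b4⊕b5⊕b6⊕b7⊕b12⊕b13⊕b14⊕b15 = 1⊕1⊕0⊕1⊕0⊕0⊕0⊕0 = 1
s8: b8⊕b9⊕b10⊕b11⊕b12⊕b13⊕b14⊕b15 = 0⊕1⊕0⊕0⊕0⊕0⊕0⊕0 = 1
Syndrome (s8...s1) = 1100 → position 12.
Flip bit 12: corrected codeword = 110110101001000
Data bits at positions 3,5,6,7,9,10,11,12,13,14,15: 01011001000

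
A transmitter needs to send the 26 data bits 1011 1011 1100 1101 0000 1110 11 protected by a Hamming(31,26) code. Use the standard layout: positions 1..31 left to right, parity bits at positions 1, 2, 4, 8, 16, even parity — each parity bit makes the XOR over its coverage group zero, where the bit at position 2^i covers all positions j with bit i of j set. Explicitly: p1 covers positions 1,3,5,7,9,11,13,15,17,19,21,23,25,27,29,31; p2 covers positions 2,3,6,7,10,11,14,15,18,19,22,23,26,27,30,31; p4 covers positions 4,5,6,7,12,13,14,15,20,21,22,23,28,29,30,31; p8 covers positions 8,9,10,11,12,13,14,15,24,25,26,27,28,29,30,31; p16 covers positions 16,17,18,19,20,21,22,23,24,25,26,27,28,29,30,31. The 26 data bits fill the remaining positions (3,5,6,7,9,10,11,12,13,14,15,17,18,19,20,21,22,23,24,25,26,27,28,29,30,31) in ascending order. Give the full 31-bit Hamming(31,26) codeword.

Place data bits at non-power-of-two positions: b3=1, b5=0, b6=1, b7=1, b9=1, b10=0, b11=1, b12=1, b13=1, b14=1, b15=0, b17=0, b18=1, b19=1, b20=0, b21=1, b22=0, b23=0, b24=0, b25=0, b26=1, b27=1, b28=1, b29=0, b30=1, b31=1.
p1 = XOR of data positions {3,5,7,9,11,13,15,17,19,21,23,25,27,29,31} = 1⊕0⊕1⊕1⊕1⊕1⊕0⊕0⊕1⊕1⊕0⊕0⊕1⊕0⊕1 = 1
p2 = XOR of data positions {3,6,7,10,11,14,15,18,19,22,23,26,27,30,31} = 1⊕1⊕1⊕0⊕1⊕1⊕0⊕1⊕1⊕0⊕0⊕1⊕1⊕1⊕1 = 1
p4 = XOR of data positions {5,6,7,12,13,14,15,20,21,22,23,28,29,30,31} = 0⊕1⊕1⊕1⊕1⊕1⊕0⊕0⊕1⊕0⊕0⊕1⊕0⊕1⊕1 = 1
p8 = XOR of data positions {9,10,11,12,13,14,15,24,25,26,27,28,29,30,31} = 1⊕0⊕1⊕1⊕1⊕1⊕0⊕0⊕0⊕1⊕1⊕1⊕0⊕1⊕1 = 0
p16 = XOR of data positions {17,18,19,20,21,22,23,24,25,26,27,28,29,30,31} = 0⊕1⊕1⊕0⊕1⊕0⊕0⊕0⊕0⊕1⊕1⊕1⊕0⊕1⊕1 = 0
Codeword b1..b31 = 1111011010111100011010000111011

1111011010111100011010000111011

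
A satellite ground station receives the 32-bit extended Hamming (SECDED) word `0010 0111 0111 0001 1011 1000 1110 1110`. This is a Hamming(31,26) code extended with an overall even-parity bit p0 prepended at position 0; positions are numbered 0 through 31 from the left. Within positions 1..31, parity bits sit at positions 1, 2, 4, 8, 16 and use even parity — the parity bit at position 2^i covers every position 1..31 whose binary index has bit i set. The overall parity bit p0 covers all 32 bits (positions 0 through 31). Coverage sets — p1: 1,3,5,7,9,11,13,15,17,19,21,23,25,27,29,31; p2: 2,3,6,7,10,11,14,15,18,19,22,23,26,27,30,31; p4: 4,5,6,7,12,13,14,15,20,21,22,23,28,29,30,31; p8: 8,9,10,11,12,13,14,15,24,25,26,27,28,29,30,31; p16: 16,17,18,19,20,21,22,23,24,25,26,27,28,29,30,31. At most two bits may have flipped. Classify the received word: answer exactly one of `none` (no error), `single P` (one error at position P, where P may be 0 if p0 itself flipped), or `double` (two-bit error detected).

none

s1: b1⊕b3⊕b5⊕b7⊕b9⊕b11⊕b13⊕b15⊕b17⊕b19⊕b21⊕b23⊕b25⊕b27⊕b29⊕b31 = 0⊕0⊕1⊕1⊕1⊕1⊕0⊕1⊕0⊕1⊕0⊕0⊕1⊕0⊕1⊕0 = 0
s2: b2⊕b3⊕b6⊕b7⊕b10⊕b11⊕b14⊕b15⊕b18⊕b19⊕b22⊕b23⊕b26⊕b27⊕b30⊕b31 = 1⊕0⊕1⊕1⊕1⊕1⊕0⊕1⊕1⊕1⊕0⊕0⊕1⊕0⊕1⊕0 = 0
s4: b4⊕b5⊕b6⊕b7⊕b12⊕b13⊕b14⊕b15⊕b20⊕b21⊕b22⊕b23⊕b28⊕b29⊕b30⊕b31 = 0⊕1⊕1⊕1⊕0⊕0⊕0⊕1⊕1⊕0⊕0⊕0⊕1⊕1⊕1⊕0 = 0
s8: b8⊕b9⊕b10⊕b11⊕b12⊕b13⊕b14⊕b15⊕b24⊕b25⊕b26⊕b27⊕b28⊕b29⊕b30⊕b31 = 0⊕1⊕1⊕1⊕0⊕0⊕0⊕1⊕1⊕1⊕1⊕0⊕1⊕1⊕1⊕0 = 0
s16: b16⊕b17⊕b18⊕b19⊕b20⊕b21⊕b22⊕b23⊕b24⊕b25⊕b26⊕b27⊕b28⊕b29⊕b30⊕b31 = 1⊕0⊕1⊕1⊕1⊕0⊕0⊕0⊕1⊕1⊕1⊕0⊕1⊕1⊕1⊕0 = 0
Syndrome (s16...s1) = 00000 → position 0 (no error).
Overall parity (XOR of all 32 bits, including p0): 0⊕0⊕1⊕0⊕0⊕1⊕1⊕1⊕0⊕1⊕1⊕1⊕0⊕0⊕0⊕1⊕1⊕0⊕1⊕1⊕1⊕0⊕0⊕0⊕1⊕1⊕1⊕0⊕1⊕1⊕1⊕0 = 0
Overall=0, syndrome position=0 → no error.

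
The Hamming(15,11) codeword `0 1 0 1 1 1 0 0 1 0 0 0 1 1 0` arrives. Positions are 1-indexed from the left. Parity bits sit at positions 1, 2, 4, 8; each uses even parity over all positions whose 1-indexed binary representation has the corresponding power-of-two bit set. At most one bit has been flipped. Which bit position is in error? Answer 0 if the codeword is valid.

s1: b1⊕b3⊕b5⊕b7⊕b9⊕b11⊕b13⊕b15 = 0⊕0⊕1⊕0⊕1⊕0⊕1⊕0 = 1
s2: b2⊕b3⊕b6⊕b7⊕b10⊕b11⊕b14⊕b15 = 1⊕0⊕1⊕0⊕0⊕0⊕1⊕0 = 1
s4: b4⊕b5⊕b6⊕b7⊕b12⊕b13⊕b14⊕b15 = 1⊕1⊕1⊕0⊕0⊕1⊕1⊕0 = 1
s8: b8⊕b9⊕b10⊕b11⊕b12⊕b13⊕b14⊕b15 = 0⊕1⊕0⊕0⊕0⊕1⊕1⊕0 = 1
Syndrome (s8...s1) = 1111 → position 15.

15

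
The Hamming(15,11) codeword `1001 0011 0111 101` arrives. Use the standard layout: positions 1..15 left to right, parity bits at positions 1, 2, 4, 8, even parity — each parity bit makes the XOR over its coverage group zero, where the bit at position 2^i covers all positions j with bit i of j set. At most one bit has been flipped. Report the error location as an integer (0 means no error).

s1: b1⊕b3⊕b5⊕b7⊕b9⊕b11⊕b13⊕b15 = 1⊕0⊕0⊕1⊕0⊕1⊕1⊕1 = 1
s2: b2⊕b3⊕b6⊕b7⊕b10⊕b11⊕b14⊕b15 = 0⊕0⊕0⊕1⊕1⊕1⊕0⊕1 = 0
s4: b4⊕b5⊕b6⊕b7⊕b12⊕b13⊕b14⊕b15 = 1⊕0⊕0⊕1⊕1⊕1⊕0⊕1 = 1
s8: b8⊕b9⊕b10⊕b11⊕b12⊕b13⊕b14⊕b15 = 1⊕0⊕1⊕1⊕1⊕1⊕0⊕1 = 0
Syndrome (s8...s1) = 0101 → position 5.

5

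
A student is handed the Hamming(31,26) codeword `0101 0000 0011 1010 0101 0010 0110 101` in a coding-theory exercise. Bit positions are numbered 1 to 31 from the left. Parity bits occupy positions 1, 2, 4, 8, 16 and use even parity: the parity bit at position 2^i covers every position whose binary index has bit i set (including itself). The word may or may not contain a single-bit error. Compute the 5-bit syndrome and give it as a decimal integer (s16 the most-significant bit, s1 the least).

s1: b1⊕b3⊕b5⊕b7⊕b9⊕b11⊕b13⊕b15⊕b17⊕b19⊕b21⊕b23⊕b25⊕b27⊕b29⊕b31 = 0⊕0⊕0⊕0⊕0⊕1⊕1⊕1⊕0⊕0⊕0⊕1⊕0⊕1⊕1⊕1 = 1
s2: b2⊕b3⊕b6⊕b7⊕b10⊕b11⊕b14⊕b15⊕b18⊕b19⊕b22⊕b23⊕b26⊕b27⊕b30⊕b31 = 1⊕0⊕0⊕0⊕0⊕1⊕0⊕1⊕1⊕0⊕0⊕1⊕1⊕1⊕0⊕1 = 0
s4: b4⊕b5⊕b6⊕b7⊕b12⊕b13⊕b14⊕b15⊕b20⊕b21⊕b22⊕b23⊕b28⊕b29⊕b30⊕b31 = 1⊕0⊕0⊕0⊕1⊕1⊕0⊕1⊕1⊕0⊕0⊕1⊕0⊕1⊕0⊕1 = 0
s8: b8⊕b9⊕b10⊕b11⊕b12⊕b13⊕b14⊕b15⊕b24⊕b25⊕b26⊕b27⊕b28⊕b29⊕b30⊕b31 = 0⊕0⊕0⊕1⊕1⊕1⊕0⊕1⊕0⊕0⊕1⊕1⊕0⊕1⊕0⊕1 = 0
s16: b16⊕b17⊕b18⊕b19⊕b20⊕b21⊕b22⊕b23⊕b24⊕b25⊕b26⊕b27⊕b28⊕b29⊕b30⊕b31 = 0⊕0⊕1⊕0⊕1⊕0⊕0⊕1⊕0⊕0⊕1⊕1⊕0⊕1⊕0⊕1 = 1
Syndrome (s16...s1) = 10001 → position 17.

17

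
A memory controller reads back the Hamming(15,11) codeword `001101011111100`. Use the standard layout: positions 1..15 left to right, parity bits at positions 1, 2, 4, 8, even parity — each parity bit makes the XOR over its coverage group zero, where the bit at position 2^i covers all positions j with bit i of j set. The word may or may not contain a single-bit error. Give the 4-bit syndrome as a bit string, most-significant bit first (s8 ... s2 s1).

0000

s1: b1⊕b3⊕b5⊕b7⊕b9⊕b11⊕b13⊕b15 = 0⊕1⊕0⊕0⊕1⊕1⊕1⊕0 = 0
s2: b2⊕b3⊕b6⊕b7⊕b10⊕b11⊕b14⊕b15 = 0⊕1⊕1⊕0⊕1⊕1⊕0⊕0 = 0
s4: b4⊕b5⊕b6⊕b7⊕b12⊕b13⊕b14⊕b15 = 1⊕0⊕1⊕0⊕1⊕1⊕0⊕0 = 0
s8: b8⊕b9⊕b10⊕b11⊕b12⊕b13⊕b14⊕b15 = 1⊕1⊕1⊕1⊕1⊕1⊕0⊕0 = 0
Syndrome (s8...s1) = 0000 → position 0 (no error).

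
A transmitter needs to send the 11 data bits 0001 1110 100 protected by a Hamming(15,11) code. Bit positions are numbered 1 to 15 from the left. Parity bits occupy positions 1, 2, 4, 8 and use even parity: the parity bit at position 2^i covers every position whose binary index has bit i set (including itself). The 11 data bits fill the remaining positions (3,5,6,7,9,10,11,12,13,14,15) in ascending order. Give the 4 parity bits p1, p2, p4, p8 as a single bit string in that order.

0100

Place data bits at non-power-of-two positions: b3=0, b5=0, b6=0, b7=1, b9=1, b10=1, b11=1, b12=0, b13=1, b14=0, b15=0.
p1 = XOR of data positions {3,5,7,9,11,13,15} = 0⊕0⊕1⊕1⊕1⊕1⊕0 = 0
p2 = XOR of data positions {3,6,7,10,11,14,15} = 0⊕0⊕1⊕1⊕1⊕0⊕0 = 1
p4 = XOR of data positions {5,6,7,12,13,14,15} = 0⊕0⊕1⊕0⊕1⊕0⊕0 = 0
p8 = XOR of data positions {9,10,11,12,13,14,15} = 1⊕1⊕1⊕0⊕1⊕0⊕0 = 0
Parity bits p1,p2,p4,p8 = 0100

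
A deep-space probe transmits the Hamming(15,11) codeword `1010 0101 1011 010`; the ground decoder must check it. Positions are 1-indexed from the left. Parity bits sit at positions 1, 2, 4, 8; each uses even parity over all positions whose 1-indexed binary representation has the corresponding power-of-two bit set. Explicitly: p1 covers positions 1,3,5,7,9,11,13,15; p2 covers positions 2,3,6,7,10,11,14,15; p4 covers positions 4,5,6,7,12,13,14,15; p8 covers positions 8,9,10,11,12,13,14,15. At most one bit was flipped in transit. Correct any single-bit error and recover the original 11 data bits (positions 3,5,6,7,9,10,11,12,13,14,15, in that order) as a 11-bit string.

s1: b1⊕b3⊕b5⊕b7⊕b9⊕b11⊕b13⊕b15 = 1⊕1⊕0⊕0⊕1⊕1⊕0⊕0 = 0
s2: b2⊕b3⊕b6⊕b7⊕b10⊕b11⊕b14⊕b15 = 0⊕1⊕1⊕0⊕0⊕1⊕1⊕0 = 0
s4: b4⊕b5⊕b6⊕b7⊕b12⊕b13⊕b14⊕b15 = 0⊕0⊕1⊕0⊕1⊕0⊕1⊕0 = 1
s8: b8⊕b9⊕b10⊕b11⊕b12⊕b13⊕b14⊕b15 = 1⊕1⊕0⊕1⊕1⊕0⊕1⊕0 = 1
Syndrome (s8...s1) = 1100 → position 12.
Flip bit 12: corrected codeword = 101001011010010
Data bits at positions 3,5,6,7,9,10,11,12,13,14,15: 10101010010

10101010010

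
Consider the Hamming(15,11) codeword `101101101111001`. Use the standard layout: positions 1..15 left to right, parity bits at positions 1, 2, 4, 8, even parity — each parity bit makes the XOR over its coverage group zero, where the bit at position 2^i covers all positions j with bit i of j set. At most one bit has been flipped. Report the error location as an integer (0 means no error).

12

s1: b1⊕b3⊕b5⊕b7⊕b9⊕b11⊕b13⊕b15 = 1⊕1⊕0⊕1⊕1⊕1⊕0⊕1 = 0
s2: b2⊕b3⊕b6⊕b7⊕b10⊕b11⊕b14⊕b15 = 0⊕1⊕1⊕1⊕1⊕1⊕0⊕1 = 0
s4: b4⊕b5⊕b6⊕b7⊕b12⊕b13⊕b14⊕b15 = 1⊕0⊕1⊕1⊕1⊕0⊕0⊕1 = 1
s8: b8⊕b9⊕b10⊕b11⊕b12⊕b13⊕b14⊕b15 = 0⊕1⊕1⊕1⊕1⊕0⊕0⊕1 = 1
Syndrome (s8...s1) = 1100 → position 12.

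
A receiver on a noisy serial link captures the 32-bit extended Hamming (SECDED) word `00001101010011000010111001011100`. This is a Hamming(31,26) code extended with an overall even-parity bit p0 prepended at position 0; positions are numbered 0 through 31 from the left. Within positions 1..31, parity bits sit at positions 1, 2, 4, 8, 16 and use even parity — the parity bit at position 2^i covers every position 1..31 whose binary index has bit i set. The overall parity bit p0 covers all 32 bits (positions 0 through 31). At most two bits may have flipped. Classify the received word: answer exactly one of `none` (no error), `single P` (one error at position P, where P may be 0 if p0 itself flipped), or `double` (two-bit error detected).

double

s1: b1⊕b3⊕b5⊕b7⊕b9⊕b11⊕b13⊕b15⊕b17⊕b19⊕b21⊕b23⊕b25⊕b27⊕b29⊕b31 = 0⊕0⊕1⊕1⊕1⊕0⊕1⊕0⊕0⊕0⊕1⊕0⊕1⊕1⊕1⊕0 = 0
s2: b2⊕b3⊕b6⊕b7⊕b10⊕b11⊕b14⊕b15⊕b18⊕b19⊕b22⊕b23⊕b26⊕b27⊕b30⊕b31 = 0⊕0⊕0⊕1⊕0⊕0⊕0⊕0⊕1⊕0⊕1⊕0⊕0⊕1⊕0⊕0 = 0
s4: b4⊕b5⊕b6⊕b7⊕b12⊕b13⊕b14⊕b15⊕b20⊕b21⊕b22⊕b23⊕b28⊕b29⊕b30⊕b31 = 1⊕1⊕0⊕1⊕1⊕1⊕0⊕0⊕1⊕1⊕1⊕0⊕1⊕1⊕0⊕0 = 0
s8: b8⊕b9⊕b10⊕b11⊕b12⊕b13⊕b14⊕b15⊕b24⊕b25⊕b26⊕b27⊕b28⊕b29⊕b30⊕b31 = 0⊕1⊕0⊕0⊕1⊕1⊕0⊕0⊕0⊕1⊕0⊕1⊕1⊕1⊕0⊕0 = 1
s16: b16⊕b17⊕b18⊕b19⊕b20⊕b21⊕b22⊕b23⊕b24⊕b25⊕b26⊕b27⊕b28⊕b29⊕b30⊕b31 = 0⊕0⊕1⊕0⊕1⊕1⊕1⊕0⊕0⊕1⊕0⊕1⊕1⊕1⊕0⊕0 = 0
Syndrome (s16...s1) = 01000 → position 8.
Overall parity (XOR of all 32 bits, including p0): 0⊕0⊕0⊕0⊕1⊕1⊕0⊕1⊕0⊕1⊕0⊕0⊕1⊕1⊕0⊕0⊕0⊕0⊕1⊕0⊕1⊕1⊕1⊕0⊕0⊕1⊕0⊕1⊕1⊕1⊕0⊕0 = 0
Overall=0, syndrome position=8 → double-bit error detected (uncorrectable).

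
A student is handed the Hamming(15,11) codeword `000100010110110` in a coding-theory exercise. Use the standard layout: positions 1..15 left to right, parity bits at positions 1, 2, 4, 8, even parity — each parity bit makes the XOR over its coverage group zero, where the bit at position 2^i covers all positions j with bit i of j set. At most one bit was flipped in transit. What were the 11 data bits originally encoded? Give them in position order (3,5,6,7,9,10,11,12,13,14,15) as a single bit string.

s1: b1⊕b3⊕b5⊕b7⊕b9⊕b11⊕b13⊕b15 = 0⊕0⊕0⊕0⊕0⊕1⊕1⊕0 = 0
s2: b2⊕b3⊕b6⊕b7⊕b10⊕b11⊕b14⊕b15 = 0⊕0⊕0⊕0⊕1⊕1⊕1⊕0 = 1
s4: b4⊕b5⊕b6⊕b7⊕b12⊕b13⊕b14⊕b15 = 1⊕0⊕0⊕0⊕0⊕1⊕1⊕0 = 1
s8: b8⊕b9⊕b10⊕b11⊕b12⊕b13⊕b14⊕b15 = 1⊕0⊕1⊕1⊕0⊕1⊕1⊕0 = 1
Syndrome (s8...s1) = 1110 → position 14.
Flip bit 14: corrected codeword = 000100010110100
Data bits at positions 3,5,6,7,9,10,11,12,13,14,15: 00000110100

00000110100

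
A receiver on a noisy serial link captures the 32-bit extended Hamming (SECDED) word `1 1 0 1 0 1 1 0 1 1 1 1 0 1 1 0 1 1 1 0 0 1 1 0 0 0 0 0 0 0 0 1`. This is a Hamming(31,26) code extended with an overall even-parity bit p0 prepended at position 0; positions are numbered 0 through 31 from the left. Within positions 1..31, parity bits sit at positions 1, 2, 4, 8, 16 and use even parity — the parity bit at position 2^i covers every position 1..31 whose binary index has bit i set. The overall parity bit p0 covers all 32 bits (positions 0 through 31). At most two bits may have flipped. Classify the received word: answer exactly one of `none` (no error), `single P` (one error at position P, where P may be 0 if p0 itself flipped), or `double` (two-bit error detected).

single 13

s1: b1⊕b3⊕b5⊕b7⊕b9⊕b11⊕b13⊕b15⊕b17⊕b19⊕b21⊕b23⊕b25⊕b27⊕b29⊕b31 = 1⊕1⊕1⊕0⊕1⊕1⊕1⊕0⊕1⊕0⊕1⊕0⊕0⊕0⊕0⊕1 = 1
s2: b2⊕b3⊕b6⊕b7⊕b10⊕b11⊕b14⊕b15⊕b18⊕b19⊕b22⊕b23⊕b26⊕b27⊕b30⊕b31 = 0⊕1⊕1⊕0⊕1⊕1⊕1⊕0⊕1⊕0⊕1⊕0⊕0⊕0⊕0⊕1 = 0
s4: b4⊕b5⊕b6⊕b7⊕b12⊕b13⊕b14⊕b15⊕b20⊕b21⊕b22⊕b23⊕b28⊕b29⊕b30⊕b31 = 0⊕1⊕1⊕0⊕0⊕1⊕1⊕0⊕0⊕1⊕1⊕0⊕0⊕0⊕0⊕1 = 1
s8: b8⊕b9⊕b10⊕b11⊕b12⊕b13⊕b14⊕b15⊕b24⊕b25⊕b26⊕b27⊕b28⊕b29⊕b30⊕b31 = 1⊕1⊕1⊕1⊕0⊕1⊕1⊕0⊕0⊕0⊕0⊕0⊕0⊕0⊕0⊕1 = 1
s16: b16⊕b17⊕b18⊕b19⊕b20⊕b21⊕b22⊕b23⊕b24⊕b25⊕b26⊕b27⊕b28⊕b29⊕b30⊕b31 = 1⊕1⊕1⊕0⊕0⊕1⊕1⊕0⊕0⊕0⊕0⊕0⊕0⊕0⊕0⊕1 = 0
Syndrome (s16...s1) = 01101 → position 13.
Overall parity (XOR of all 32 bits, including p0): 1⊕1⊕0⊕1⊕0⊕1⊕1⊕0⊕1⊕1⊕1⊕1⊕0⊕1⊕1⊕0⊕1⊕1⊕1⊕0⊕0⊕1⊕1⊕0⊕0⊕0⊕0⊕0⊕0⊕0⊕0⊕1 = 1
Overall=1, syndrome position=13 → single-bit error at position 13.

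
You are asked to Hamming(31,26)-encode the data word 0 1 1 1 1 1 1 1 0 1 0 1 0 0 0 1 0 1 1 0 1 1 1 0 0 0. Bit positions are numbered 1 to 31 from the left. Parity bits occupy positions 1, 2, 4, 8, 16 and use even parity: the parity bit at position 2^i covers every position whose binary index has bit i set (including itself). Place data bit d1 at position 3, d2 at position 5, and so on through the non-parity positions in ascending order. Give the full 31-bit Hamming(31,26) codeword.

Place data bits at non-power-of-two positions: b3=0, b5=1, b6=1, b7=1, b9=1, b10=1, b11=1, b12=1, b13=0, b14=1, b15=0, b17=1, b18=0, b19=0, b20=0, b21=1, b22=0, b23=1, b24=1, b25=0, b26=1, b27=1, b28=1, b29=0, b30=0, b31=0.
p1 = XOR of data positions {3,5,7,9,11,13,15,17,19,21,23,25,27,29,31} = 0⊕1⊕1⊕1⊕1⊕0⊕0⊕1⊕0⊕1⊕1⊕0⊕1⊕0⊕0 = 0
p2 = XOR of data positions {3,6,7,10,11,14,15,18,19,22,23,26,27,30,31} = 0⊕1⊕1⊕1⊕1⊕1⊕0⊕0⊕0⊕0⊕1⊕1⊕1⊕0⊕0 = 0
p4 = XOR of data positions {5,6,7,12,13,14,15,20,21,22,23,28,29,30,31} = 1⊕1⊕1⊕1⊕0⊕1⊕0⊕0⊕1⊕0⊕1⊕1⊕0⊕0⊕0 = 0
p8 = XOR of data positions {9,10,11,12,13,14,15,24,25,26,27,28,29,30,31} = 1⊕1⊕1⊕1⊕0⊕1⊕0⊕1⊕0⊕1⊕1⊕1⊕0⊕0⊕0 = 1
p16 = XOR of data positions {17,18,19,20,21,22,23,24,25,26,27,28,29,30,31} = 1⊕0⊕0⊕0⊕1⊕0⊕1⊕1⊕0⊕1⊕1⊕1⊕0⊕0⊕0 = 1
Codeword b1..b31 = 0000111111110101100010110111000

0000111111110101100010110111000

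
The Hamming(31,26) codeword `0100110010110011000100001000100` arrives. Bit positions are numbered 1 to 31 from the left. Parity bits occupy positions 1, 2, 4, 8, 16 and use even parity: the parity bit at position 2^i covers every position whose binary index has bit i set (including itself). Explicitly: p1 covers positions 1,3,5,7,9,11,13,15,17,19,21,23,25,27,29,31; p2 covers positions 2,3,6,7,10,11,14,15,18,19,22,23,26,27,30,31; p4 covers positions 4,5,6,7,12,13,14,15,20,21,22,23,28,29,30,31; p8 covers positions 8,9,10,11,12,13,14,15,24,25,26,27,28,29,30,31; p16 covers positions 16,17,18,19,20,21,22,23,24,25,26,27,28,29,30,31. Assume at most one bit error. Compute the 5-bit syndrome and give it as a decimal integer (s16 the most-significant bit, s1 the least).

0

s1: b1⊕b3⊕b5⊕b7⊕b9⊕b11⊕b13⊕b15⊕b17⊕b19⊕b21⊕b23⊕b25⊕b27⊕b29⊕b31 = 0⊕0⊕1⊕0⊕1⊕1⊕0⊕1⊕0⊕0⊕0⊕0⊕1⊕0⊕1⊕0 = 0
s2: b2⊕b3⊕b6⊕b7⊕b10⊕b11⊕b14⊕b15⊕b18⊕b19⊕b22⊕b23⊕b26⊕b27⊕b30⊕b31 = 1⊕0⊕1⊕0⊕0⊕1⊕0⊕1⊕0⊕0⊕0⊕0⊕0⊕0⊕0⊕0 = 0
s4: b4⊕b5⊕b6⊕b7⊕b12⊕b13⊕b14⊕b15⊕b20⊕b21⊕b22⊕b23⊕b28⊕b29⊕b30⊕b31 = 0⊕1⊕1⊕0⊕1⊕0⊕0⊕1⊕1⊕0⊕0⊕0⊕0⊕1⊕0⊕0 = 0
s8: b8⊕b9⊕b10⊕b11⊕b12⊕b13⊕b14⊕b15⊕b24⊕b25⊕b26⊕b27⊕b28⊕b29⊕b30⊕b31 = 0⊕1⊕0⊕1⊕1⊕0⊕0⊕1⊕0⊕1⊕0⊕0⊕0⊕1⊕0⊕0 = 0
s16: b16⊕b17⊕b18⊕b19⊕b20⊕b21⊕b22⊕b23⊕b24⊕b25⊕b26⊕b27⊕b28⊕b29⊕b30⊕b31 = 1⊕0⊕0⊕0⊕1⊕0⊕0⊕0⊕0⊕1⊕0⊕0⊕0⊕1⊕0⊕0 = 0
Syndrome (s16...s1) = 00000 → position 0 (no error).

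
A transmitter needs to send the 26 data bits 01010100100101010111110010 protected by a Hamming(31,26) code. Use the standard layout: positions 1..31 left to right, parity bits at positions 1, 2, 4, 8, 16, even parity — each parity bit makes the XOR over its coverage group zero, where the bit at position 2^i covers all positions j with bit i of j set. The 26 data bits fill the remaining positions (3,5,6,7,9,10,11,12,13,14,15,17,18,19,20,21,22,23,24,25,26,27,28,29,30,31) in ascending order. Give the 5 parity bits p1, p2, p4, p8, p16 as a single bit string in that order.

Place data bits at non-power-of-two positions: b3=0, b5=1, b6=0, b7=1, b9=0, b10=1, b11=0, b12=0, b13=1, b14=0, b15=0, b17=1, b18=0, b19=1, b20=0, b21=1, b22=0, b23=1, b24=1, b25=1, b26=1, b27=1, b28=0, b29=0, b30=1, b31=0.
p1 = XOR of data positions {3,5,7,9,11,13,15,17,19,21,23,25,27,29,31} = 0⊕1⊕1⊕0⊕0⊕1⊕0⊕1⊕1⊕1⊕1⊕1⊕1⊕0⊕0 = 1
p2 = XOR of data positions {3,6,7,10,11,14,15,18,19,22,23,26,27,30,31} = 0⊕0⊕1⊕1⊕0⊕0⊕0⊕0⊕1⊕0⊕1⊕1⊕1⊕1⊕0 = 1
p4 = XOR of data positions {5,6,7,12,13,14,15,20,21,22,23,28,29,30,31} = 1⊕0⊕1⊕0⊕1⊕0⊕0⊕0⊕1⊕0⊕1⊕0⊕0⊕1⊕0 = 0
p8 = XOR of data positions {9,10,11,12,13,14,15,24,25,26,27,28,29,30,31} = 0⊕1⊕0⊕0⊕1⊕0⊕0⊕1⊕1⊕1⊕1⊕0⊕0⊕1⊕0 = 1
p16 = XOR of data positions {17,18,19,20,21,22,23,24,25,26,27,28,29,30,31} = 1⊕0⊕1⊕0⊕1⊕0⊕1⊕1⊕1⊕1⊕1⊕0⊕0⊕1⊕0 = 1
Parity bits p1,p2,p4,p8,p16 = 11011

11011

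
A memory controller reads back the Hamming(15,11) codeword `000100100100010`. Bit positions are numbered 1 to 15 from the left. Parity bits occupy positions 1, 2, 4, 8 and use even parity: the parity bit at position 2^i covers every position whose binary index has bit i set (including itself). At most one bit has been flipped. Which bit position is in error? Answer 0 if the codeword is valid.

7

s1: b1⊕b3⊕b5⊕b7⊕b9⊕b11⊕b13⊕b15 = 0⊕0⊕0⊕1⊕0⊕0⊕0⊕0 = 1
s2: b2⊕b3⊕b6⊕b7⊕b10⊕b11⊕b14⊕b15 = 0⊕0⊕0⊕1⊕1⊕0⊕1⊕0 = 1
s4: b4⊕b5⊕b6⊕b7⊕b12⊕b13⊕b14⊕b15 = 1⊕0⊕0⊕1⊕0⊕0⊕1⊕0 = 1
s8: b8⊕b9⊕b10⊕b11⊕b12⊕b13⊕b14⊕b15 = 0⊕0⊕1⊕0⊕0⊕0⊕1⊕0 = 0
Syndrome (s8...s1) = 0111 → position 7.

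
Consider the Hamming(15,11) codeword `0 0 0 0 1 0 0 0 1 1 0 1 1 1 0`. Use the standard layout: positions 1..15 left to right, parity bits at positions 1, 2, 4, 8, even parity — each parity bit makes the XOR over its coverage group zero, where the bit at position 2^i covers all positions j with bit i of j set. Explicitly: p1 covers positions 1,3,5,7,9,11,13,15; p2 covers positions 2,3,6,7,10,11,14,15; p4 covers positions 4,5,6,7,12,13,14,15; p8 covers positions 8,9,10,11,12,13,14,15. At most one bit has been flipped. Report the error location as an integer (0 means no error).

s1: b1⊕b3⊕b5⊕b7⊕b9⊕b11⊕b13⊕b15 = 0⊕0⊕1⊕0⊕1⊕0⊕1⊕0 = 1
s2: b2⊕b3⊕b6⊕b7⊕b10⊕b11⊕b14⊕b15 = 0⊕0⊕0⊕0⊕1⊕0⊕1⊕0 = 0
s4: b4⊕b5⊕b6⊕b7⊕b12⊕b13⊕b14⊕b15 = 0⊕1⊕0⊕0⊕1⊕1⊕1⊕0 = 0
s8: b8⊕b9⊕b10⊕b11⊕b12⊕b13⊕b14⊕b15 = 0⊕1⊕1⊕0⊕1⊕1⊕1⊕0 = 1
Syndrome (s8...s1) = 1001 → position 9.

9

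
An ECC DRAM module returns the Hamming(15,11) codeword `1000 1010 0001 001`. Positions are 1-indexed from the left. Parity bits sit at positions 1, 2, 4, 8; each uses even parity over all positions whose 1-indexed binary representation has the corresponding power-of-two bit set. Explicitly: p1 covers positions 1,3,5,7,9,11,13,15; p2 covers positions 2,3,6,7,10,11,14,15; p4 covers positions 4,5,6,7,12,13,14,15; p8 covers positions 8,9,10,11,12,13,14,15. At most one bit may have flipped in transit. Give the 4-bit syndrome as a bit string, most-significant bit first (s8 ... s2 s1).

s1: b1⊕b3⊕b5⊕b7⊕b9⊕b11⊕b13⊕b15 = 1⊕0⊕1⊕1⊕0⊕0⊕0⊕1 = 0
s2: b2⊕b3⊕b6⊕b7⊕b10⊕b11⊕b14⊕b15 = 0⊕0⊕0⊕1⊕0⊕0⊕0⊕1 = 0
s4: b4⊕b5⊕b6⊕b7⊕b12⊕b13⊕b14⊕b15 = 0⊕1⊕0⊕1⊕1⊕0⊕0⊕1 = 0
s8: b8⊕b9⊕b10⊕b11⊕b12⊕b13⊕b14⊕b15 = 0⊕0⊕0⊕0⊕1⊕0⊕0⊕1 = 0
Syndrome (s8...s1) = 0000 → position 0 (no error).

0000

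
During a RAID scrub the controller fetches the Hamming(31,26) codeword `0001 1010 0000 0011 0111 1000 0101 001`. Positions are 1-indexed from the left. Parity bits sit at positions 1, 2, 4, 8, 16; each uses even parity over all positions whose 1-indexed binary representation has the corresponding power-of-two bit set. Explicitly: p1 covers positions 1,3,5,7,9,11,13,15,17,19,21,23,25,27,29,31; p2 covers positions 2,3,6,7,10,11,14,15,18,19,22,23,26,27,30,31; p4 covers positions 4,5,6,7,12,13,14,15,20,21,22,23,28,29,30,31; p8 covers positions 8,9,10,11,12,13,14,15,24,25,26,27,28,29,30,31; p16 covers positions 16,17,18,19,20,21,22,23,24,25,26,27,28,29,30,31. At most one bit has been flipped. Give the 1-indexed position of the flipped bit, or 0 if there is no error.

s1: b1⊕b3⊕b5⊕b7⊕b9⊕b11⊕b13⊕b15⊕b17⊕b19⊕b21⊕b23⊕b25⊕b27⊕b29⊕b31 = 0⊕0⊕1⊕1⊕0⊕0⊕0⊕1⊕0⊕1⊕1⊕0⊕0⊕0⊕0⊕1 = 0
s2: b2⊕b3⊕b6⊕b7⊕b10⊕b11⊕b14⊕b15⊕b18⊕b19⊕b22⊕b23⊕b26⊕b27⊕b30⊕b31 = 0⊕0⊕0⊕1⊕0⊕0⊕0⊕1⊕1⊕1⊕0⊕0⊕1⊕0⊕0⊕1 = 0
s4: b4⊕b5⊕b6⊕b7⊕b12⊕b13⊕b14⊕b15⊕b20⊕b21⊕b22⊕b23⊕b28⊕b29⊕b30⊕b31 = 1⊕1⊕0⊕1⊕0⊕0⊕0⊕1⊕1⊕1⊕0⊕0⊕1⊕0⊕0⊕1 = 0
s8: b8⊕b9⊕b10⊕b11⊕b12⊕b13⊕b14⊕b15⊕b24⊕b25⊕b26⊕b27⊕b28⊕b29⊕b30⊕b31 = 0⊕0⊕0⊕0⊕0⊕0⊕0⊕1⊕0⊕0⊕1⊕0⊕1⊕0⊕0⊕1 = 0
s16: b16⊕b17⊕b18⊕b19⊕b20⊕b21⊕b22⊕b23⊕b24⊕b25⊕b26⊕b27⊕b28⊕b29⊕b30⊕b31 = 1⊕0⊕1⊕1⊕1⊕1⊕0⊕0⊕0⊕0⊕1⊕0⊕1⊕0⊕0⊕1 = 0
Syndrome (s16...s1) = 00000 → position 0 (no error).

0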